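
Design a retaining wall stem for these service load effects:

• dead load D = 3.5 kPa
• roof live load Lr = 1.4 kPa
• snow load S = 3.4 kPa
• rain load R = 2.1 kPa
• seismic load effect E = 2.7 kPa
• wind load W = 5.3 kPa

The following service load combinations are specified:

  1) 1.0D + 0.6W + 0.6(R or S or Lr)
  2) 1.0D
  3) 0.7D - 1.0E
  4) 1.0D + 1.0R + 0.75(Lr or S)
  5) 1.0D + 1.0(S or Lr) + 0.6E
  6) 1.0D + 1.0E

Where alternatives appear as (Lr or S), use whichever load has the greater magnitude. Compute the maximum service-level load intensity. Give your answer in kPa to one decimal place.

8.7 kPa

(R or S or Lr) → S = 3.4 kPa; (Lr or S) → S = 3.4 kPa; (S or Lr) → S = 3.4 kPa.
1) 1.0(3.5) + 0.6(5.3) + 0.6(3.4) = 3.5 + 3.2 + 2.0 = 8.7
2) 1.0(3.5) = 3.5
3) 0.7(3.5) - 1.0(2.7) = -0.3
4) 1.0(3.5) + 1.0(2.1) + 0.75(3.4) = 3.5 + 2.1 + 2.6 = 8.2
5) 1.0(3.5) + 1.0(3.4) + 0.6(2.7) = 3.5 + 3.4 + 1.6 = 8.5
6) 1.0(3.5) + 1.0(2.7) = 3.5 + 2.7 = 6.2
Maximum is from combination 1.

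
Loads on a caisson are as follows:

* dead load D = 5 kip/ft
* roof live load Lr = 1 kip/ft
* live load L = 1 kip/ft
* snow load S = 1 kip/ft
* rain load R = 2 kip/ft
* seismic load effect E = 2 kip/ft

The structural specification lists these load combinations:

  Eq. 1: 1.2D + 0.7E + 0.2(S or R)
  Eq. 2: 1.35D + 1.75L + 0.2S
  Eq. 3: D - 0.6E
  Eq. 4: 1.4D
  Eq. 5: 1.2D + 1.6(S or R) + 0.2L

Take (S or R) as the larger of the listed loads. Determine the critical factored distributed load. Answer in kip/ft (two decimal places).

(S or R) → R = 2 kip/ft.
Eq. 1: 1.2(5) + 0.7(2) + 0.2(2) = 6.00 + 1.40 + 0.40 = 7.80
Eq. 2: 1.35(5) + 1.75(1) + 0.2(1) = 6.75 + 1.75 + 0.20 = 8.70
Eq. 3: 1.0(5) - 0.6(2) = 5.00 - 1.20 = 3.80
Eq. 4: 1.4(5) = 7.00
Eq. 5: 1.2(5) + 1.6(2) + 0.2(1) = 6.00 + 3.20 + 0.20 = 9.40
The controlling combination is 5, giving 9.40 kip/ft.

9.40 kip/ft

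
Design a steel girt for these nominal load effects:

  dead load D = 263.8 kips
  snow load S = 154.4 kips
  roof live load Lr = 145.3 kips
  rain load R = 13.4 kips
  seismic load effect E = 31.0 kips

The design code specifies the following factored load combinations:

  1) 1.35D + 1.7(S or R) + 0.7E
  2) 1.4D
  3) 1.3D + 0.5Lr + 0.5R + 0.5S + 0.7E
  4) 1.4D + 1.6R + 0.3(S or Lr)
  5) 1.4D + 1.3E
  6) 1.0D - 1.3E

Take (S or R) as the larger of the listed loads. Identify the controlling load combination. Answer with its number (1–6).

Combination 1

(S or R) → S = 154.4 kips; (S or Lr) → S = 154.4 kips.
1) 1.35(263.8) + 1.7(154.4) + 0.7(31.0) = 356.1 + 262.5 + 21.7 = 640.3
2) 1.4(263.8) = 369.3
3) 1.3(263.8) + 0.5(145.3) + 0.5(13.4) + 0.5(154.4) + 0.7(31.0) = 342.9 + 72.7 + 6.7 + 77.2 + 21.7 = 521.2
4) 1.4(263.8) + 1.6(13.4) + 0.3(154.4) = 437.1
5) 1.4(263.8) + 1.3(31.0) = 369.3 + 40.3 = 409.6
6) 1.0(263.8) - 1.3(31.0) = 263.8 - 40.3 = 223.5
The largest value is 640.3 kips from combination 1.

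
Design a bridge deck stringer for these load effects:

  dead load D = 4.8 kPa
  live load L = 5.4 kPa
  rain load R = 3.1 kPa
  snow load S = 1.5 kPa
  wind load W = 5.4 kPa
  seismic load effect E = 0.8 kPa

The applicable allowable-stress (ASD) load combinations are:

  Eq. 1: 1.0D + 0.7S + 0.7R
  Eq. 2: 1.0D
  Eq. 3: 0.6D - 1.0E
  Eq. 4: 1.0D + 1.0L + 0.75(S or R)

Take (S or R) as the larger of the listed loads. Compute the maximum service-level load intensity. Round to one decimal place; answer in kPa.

12.5 kPa

(S or R) → R = 3.1 kPa.
Eq. 1: 1.0(4.8) + 0.7(1.5) + 0.7(3.1) = 8.0
Eq. 2: 1.0(4.8) = 4.8
Eq. 3: 0.6(4.8) - 1.0(0.8) = 2.9 - 0.8 = 2.1
Eq. 4: 1.0(4.8) + 1.0(5.4) + 0.75(3.1) = 4.8 + 5.4 + 2.3 = 12.5
Combination 4 governs: q = 12.5 kPa.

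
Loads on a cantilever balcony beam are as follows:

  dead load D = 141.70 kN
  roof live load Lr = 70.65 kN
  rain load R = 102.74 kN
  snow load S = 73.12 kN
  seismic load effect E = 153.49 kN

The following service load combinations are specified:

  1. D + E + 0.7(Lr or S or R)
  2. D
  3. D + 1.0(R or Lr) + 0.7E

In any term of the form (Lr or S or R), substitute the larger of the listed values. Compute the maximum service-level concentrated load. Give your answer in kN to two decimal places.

367.11 kN

(Lr or S or R) → R = 102.74 kN; (R or Lr) → R = 102.74 kN.
1. 1.0(141.70) + 1.0(153.49) + 0.7(102.74) = 367.11
2. 1.0(141.70) = 141.70
3. 1.0(141.70) + 1.0(102.74) + 0.7(153.49) = 351.88
The controlling combination is 1, giving 367.11 kN.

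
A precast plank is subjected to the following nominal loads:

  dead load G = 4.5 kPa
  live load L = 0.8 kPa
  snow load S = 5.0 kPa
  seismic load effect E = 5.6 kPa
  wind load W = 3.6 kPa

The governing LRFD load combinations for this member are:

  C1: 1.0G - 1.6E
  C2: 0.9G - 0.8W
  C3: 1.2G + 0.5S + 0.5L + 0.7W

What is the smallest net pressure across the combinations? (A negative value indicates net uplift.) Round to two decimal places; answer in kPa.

-4.46 kPa

C1: 1.0(4.5) - 1.6(5.6) = 4.50 - 8.96 = -4.46
C2: 0.9(4.5) - 0.8(3.6) = 4.05 - 2.88 = 1.17
C3: 1.2(4.5) + 0.5(5.0) + 0.5(0.8) + 0.7(3.6) = 5.40 + 2.50 + 0.40 + 2.52 = 10.82
Combination 1 gives the minimum: -4.46 kPa.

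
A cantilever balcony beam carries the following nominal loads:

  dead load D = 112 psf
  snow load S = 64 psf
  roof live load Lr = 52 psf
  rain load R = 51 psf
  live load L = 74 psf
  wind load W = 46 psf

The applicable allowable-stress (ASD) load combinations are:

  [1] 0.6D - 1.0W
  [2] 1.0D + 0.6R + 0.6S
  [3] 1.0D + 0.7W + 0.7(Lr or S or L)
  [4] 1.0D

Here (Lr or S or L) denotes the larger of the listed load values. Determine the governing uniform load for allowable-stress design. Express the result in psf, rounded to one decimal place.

196.0 psf

(Lr or S or L) → L = 74 psf.
[1] 0.6(112) - 1.0(46) = 67.2 - 46.0 = 21.2
[2] 1.0(112) + 0.6(51) + 0.6(64) = 112.0 + 30.6 + 38.4 = 181.0
[3] 1.0(112) + 0.7(46) + 0.7(74) = 112.0 + 32.2 + 51.8 = 196.0
[4] 1.0(112) = 112.0
Combination 3 governs: q = 196.0 psf.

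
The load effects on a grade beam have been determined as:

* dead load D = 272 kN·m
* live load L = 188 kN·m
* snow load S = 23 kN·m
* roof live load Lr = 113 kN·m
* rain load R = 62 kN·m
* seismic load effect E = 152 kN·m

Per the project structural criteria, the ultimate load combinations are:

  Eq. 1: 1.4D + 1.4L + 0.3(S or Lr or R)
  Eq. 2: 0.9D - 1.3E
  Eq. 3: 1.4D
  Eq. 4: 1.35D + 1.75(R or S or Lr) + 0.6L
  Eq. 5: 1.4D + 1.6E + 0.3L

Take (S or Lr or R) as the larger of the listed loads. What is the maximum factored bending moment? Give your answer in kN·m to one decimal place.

(S or Lr or R) → Lr = 113 kN·m; (R or S or Lr) → Lr = 113 kN·m.
Eq. 1: 1.4(272) + 1.4(188) + 0.3(113) = 380.8 + 263.2 + 33.9 = 677.9
Eq. 2: 0.9(272) - 1.3(152) = 244.8 - 197.6 = 47.2
Eq. 3: 1.4(272) = 380.8
Eq. 4: 1.35(272) + 1.75(113) + 0.6(188) = 367.2 + 197.8 + 112.8 = 677.8
Eq. 5: 1.4(272) + 1.6(152) + 0.3(188) = 380.8 + 243.2 + 56.4 = 680.4
Combination 5 governs: M_u = 680.4 kN·m.

680.4 kN·m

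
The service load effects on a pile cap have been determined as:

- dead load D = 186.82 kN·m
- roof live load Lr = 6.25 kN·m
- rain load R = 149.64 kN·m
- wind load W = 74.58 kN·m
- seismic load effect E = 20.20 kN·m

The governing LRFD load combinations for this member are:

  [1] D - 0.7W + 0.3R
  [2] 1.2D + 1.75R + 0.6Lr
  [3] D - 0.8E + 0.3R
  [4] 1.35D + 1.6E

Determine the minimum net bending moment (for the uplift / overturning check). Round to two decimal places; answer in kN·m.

179.51 kN·m

[1] 1.0(186.82) - 0.7(74.58) + 0.3(149.64) = 179.51
[2] 1.2(186.82) + 1.75(149.64) + 0.6(6.25) = 224.18 + 261.87 + 3.75 = 489.80
[3] 1.0(186.82) - 0.8(20.20) + 0.3(149.64) = 186.82 - 16.16 + 44.89 = 215.55
[4] 1.35(186.82) + 1.6(20.20) = 252.21 + 32.32 = 284.53
Combination 1 gives the minimum: 179.51 kN·m.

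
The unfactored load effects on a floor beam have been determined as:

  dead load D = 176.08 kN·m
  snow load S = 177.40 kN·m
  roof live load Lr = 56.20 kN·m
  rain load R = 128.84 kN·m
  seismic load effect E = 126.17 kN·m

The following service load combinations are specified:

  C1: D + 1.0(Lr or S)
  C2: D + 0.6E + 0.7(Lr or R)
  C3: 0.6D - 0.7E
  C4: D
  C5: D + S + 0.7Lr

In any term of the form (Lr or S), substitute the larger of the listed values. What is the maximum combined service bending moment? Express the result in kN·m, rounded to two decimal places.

(Lr or S) → S = 177.40 kN·m; (Lr or R) → R = 128.84 kN·m.
C1: 1.0(176.08) + 1.0(177.40) = 176.08 + 177.40 = 353.48
C2: 1.0(176.08) + 0.6(126.17) + 0.7(128.84) = 176.08 + 75.70 + 90.19 = 341.97
C3: 0.6(176.08) - 0.7(126.17) = 105.65 - 88.32 = 17.33
C4: 1.0(176.08) = 176.08
C5: 1.0(176.08) + 1.0(177.40) + 0.7(56.20) = 176.08 + 177.40 + 39.34 = 392.82
Combination 5 governs: M = 392.82 kN·m.

392.82 kN·m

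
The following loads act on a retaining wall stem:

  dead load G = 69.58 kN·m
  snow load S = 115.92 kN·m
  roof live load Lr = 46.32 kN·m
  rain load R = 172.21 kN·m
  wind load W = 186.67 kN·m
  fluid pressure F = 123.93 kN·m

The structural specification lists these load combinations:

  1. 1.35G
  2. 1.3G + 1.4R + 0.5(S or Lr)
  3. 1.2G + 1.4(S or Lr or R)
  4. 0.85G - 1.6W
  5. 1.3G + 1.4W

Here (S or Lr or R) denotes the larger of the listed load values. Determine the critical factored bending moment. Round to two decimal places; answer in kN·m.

389.51 kN·m

(S or Lr) → S = 115.92 kN·m; (S or Lr or R) → R = 172.21 kN·m.
1. 1.35(69.58) = 93.93
2. 1.3(69.58) + 1.4(172.21) + 0.5(115.92) = 389.51
3. 1.2(69.58) + 1.4(172.21) = 83.50 + 241.09 = 324.59
4. 0.85(69.58) - 1.6(186.67) = 59.14 - 298.67 = -239.53
5. 1.3(69.58) + 1.4(186.67) = 90.45 + 261.34 = 351.79
Combination 2 governs: M_u = 389.51 kN·m.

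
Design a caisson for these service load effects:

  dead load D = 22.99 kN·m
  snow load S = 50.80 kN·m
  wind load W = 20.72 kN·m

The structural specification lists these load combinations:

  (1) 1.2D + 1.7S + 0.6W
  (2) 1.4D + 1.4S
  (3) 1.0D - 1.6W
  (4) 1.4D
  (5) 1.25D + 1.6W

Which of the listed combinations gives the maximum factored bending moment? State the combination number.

(1) 1.2(22.99) + 1.7(50.80) + 0.6(20.72) = 126.38
(2) 1.4(22.99) + 1.4(50.80) = 103.31
(3) 1.0(22.99) - 1.6(20.72) = -10.16
(4) 1.4(22.99) = 32.19
(5) 1.25(22.99) + 1.6(20.72) = 61.89
The largest value is 126.38 kN·m from combination 1.

Combination 1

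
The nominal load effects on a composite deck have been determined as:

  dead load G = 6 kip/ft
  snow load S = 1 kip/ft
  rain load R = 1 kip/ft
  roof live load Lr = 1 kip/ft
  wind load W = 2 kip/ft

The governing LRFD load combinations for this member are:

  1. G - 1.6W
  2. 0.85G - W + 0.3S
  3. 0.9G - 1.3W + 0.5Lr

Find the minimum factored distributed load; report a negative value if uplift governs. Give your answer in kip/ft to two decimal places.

2.80 kip/ft

1. 1.0(6) - 1.6(2) = 2.80
2. 0.85(6) - 1.0(2) + 0.3(1) = 3.40
3. 0.9(6) - 1.3(2) + 0.5(1) = 3.30
Combination 1 gives the minimum: 2.80 kip/ft.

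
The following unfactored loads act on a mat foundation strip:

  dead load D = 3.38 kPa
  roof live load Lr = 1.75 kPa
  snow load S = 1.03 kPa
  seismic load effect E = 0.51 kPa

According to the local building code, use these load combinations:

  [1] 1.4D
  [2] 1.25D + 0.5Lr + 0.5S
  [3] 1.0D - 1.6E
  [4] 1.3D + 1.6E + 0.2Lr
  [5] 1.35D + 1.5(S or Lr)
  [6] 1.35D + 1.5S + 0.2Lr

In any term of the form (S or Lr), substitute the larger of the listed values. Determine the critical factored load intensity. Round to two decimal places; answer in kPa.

7.19 kPa

(S or Lr) → Lr = 1.75 kPa.
[1] 1.4(3.38) = 4.73
[2] 1.25(3.38) + 0.5(1.75) + 0.5(1.03) = 5.62
[3] 1.0(3.38) - 1.6(0.51) = 3.38 - 0.82 = 2.56
[4] 1.3(3.38) + 1.6(0.51) + 0.2(1.75) = 4.39 + 0.82 + 0.35 = 5.56
[5] 1.35(3.38) + 1.5(1.75) = 4.56 + 2.63 = 7.19
[6] 1.35(3.38) + 1.5(1.03) + 0.2(1.75) = 4.56 + 1.55 + 0.35 = 6.46
Maximum is from combination 5.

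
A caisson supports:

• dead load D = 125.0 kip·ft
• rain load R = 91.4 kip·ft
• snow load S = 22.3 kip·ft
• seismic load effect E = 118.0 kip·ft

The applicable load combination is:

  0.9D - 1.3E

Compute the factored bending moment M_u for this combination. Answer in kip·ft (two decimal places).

0.9(125.0) - 1.3(118.0) = 112.50 - 153.40 = -40.90
M_u = -40.90 kip·ft.

-40.90 kip·ft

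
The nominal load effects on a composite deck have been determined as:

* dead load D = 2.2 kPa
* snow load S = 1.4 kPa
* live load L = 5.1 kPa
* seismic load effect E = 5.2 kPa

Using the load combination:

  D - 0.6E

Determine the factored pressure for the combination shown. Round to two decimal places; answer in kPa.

1.0(2.2) - 0.6(5.2) = 2.20 - 3.12 = -0.92
p_u = -0.92 kPa.

-0.92 kPa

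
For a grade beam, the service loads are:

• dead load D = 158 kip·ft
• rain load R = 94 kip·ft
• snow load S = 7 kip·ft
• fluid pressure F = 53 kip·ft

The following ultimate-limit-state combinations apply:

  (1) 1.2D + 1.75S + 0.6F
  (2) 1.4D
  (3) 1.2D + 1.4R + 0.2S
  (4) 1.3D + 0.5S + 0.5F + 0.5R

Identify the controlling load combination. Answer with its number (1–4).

(1) 1.2(158) + 1.75(7) + 0.6(53) = 233.7
(2) 1.4(158) = 221.2
(3) 1.2(158) + 1.4(94) + 0.2(7) = 322.6
(4) 1.3(158) + 0.5(7) + 0.5(53) + 0.5(94) = 282.4
The largest value is 322.6 kip·ft from combination 3.

Combination 3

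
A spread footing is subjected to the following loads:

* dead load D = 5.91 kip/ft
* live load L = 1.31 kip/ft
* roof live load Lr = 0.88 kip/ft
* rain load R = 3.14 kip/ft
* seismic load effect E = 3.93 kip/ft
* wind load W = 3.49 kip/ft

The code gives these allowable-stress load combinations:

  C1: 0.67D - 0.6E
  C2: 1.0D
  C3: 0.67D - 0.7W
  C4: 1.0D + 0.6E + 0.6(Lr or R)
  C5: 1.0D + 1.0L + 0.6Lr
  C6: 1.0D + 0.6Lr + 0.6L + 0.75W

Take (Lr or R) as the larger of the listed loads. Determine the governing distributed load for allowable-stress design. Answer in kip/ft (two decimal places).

10.15 kip/ft

(Lr or R) → R = 3.14 kip/ft.
C1: 0.67(5.91) - 0.6(3.93) = 3.96 - 2.36 = 1.60
C2: 1.0(5.91) = 5.91
C3: 0.67(5.91) - 0.7(3.49) = 3.96 - 2.44 = 1.52
C4: 1.0(5.91) + 0.6(3.93) + 0.6(3.14) = 5.91 + 2.36 + 1.88 = 10.15
C5: 1.0(5.91) + 1.0(1.31) + 0.6(0.88) = 5.91 + 1.31 + 0.53 = 7.75
C6: 1.0(5.91) + 0.6(0.88) + 0.6(1.31) + 0.75(3.49) = 9.84
Combination 4 governs: w = 10.15 kip/ft.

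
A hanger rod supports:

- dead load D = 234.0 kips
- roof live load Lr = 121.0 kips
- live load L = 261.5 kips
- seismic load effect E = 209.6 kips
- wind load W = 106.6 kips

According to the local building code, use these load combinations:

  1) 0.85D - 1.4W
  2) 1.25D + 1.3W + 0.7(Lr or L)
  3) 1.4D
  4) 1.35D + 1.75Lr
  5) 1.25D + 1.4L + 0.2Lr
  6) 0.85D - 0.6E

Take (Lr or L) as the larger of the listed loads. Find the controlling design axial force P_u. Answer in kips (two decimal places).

682.80 kips

(Lr or L) → L = 261.5 kips.
1) 0.85(234.0) - 1.4(106.6) = 49.66
2) 1.25(234.0) + 1.3(106.6) + 0.7(261.5) = 614.13
3) 1.4(234.0) = 327.60
4) 1.35(234.0) + 1.75(121.0) = 527.65
5) 1.25(234.0) + 1.4(261.5) + 0.2(121.0) = 682.80
6) 0.85(234.0) - 0.6(209.6) = 73.14
The controlling combination is 5, giving 682.80 kips.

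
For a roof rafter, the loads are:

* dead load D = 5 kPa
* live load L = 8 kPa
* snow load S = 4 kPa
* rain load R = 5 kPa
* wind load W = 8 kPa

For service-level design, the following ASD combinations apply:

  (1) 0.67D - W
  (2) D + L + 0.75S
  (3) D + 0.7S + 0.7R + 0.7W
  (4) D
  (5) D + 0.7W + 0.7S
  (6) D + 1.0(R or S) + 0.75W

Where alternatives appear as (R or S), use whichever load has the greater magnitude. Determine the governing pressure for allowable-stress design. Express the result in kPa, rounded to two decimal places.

(R or S) → R = 5 kPa.
(1) 0.67(5) - 1.0(8) = 3.35 - 8.00 = -4.65
(2) 1.0(5) + 1.0(8) + 0.75(4) = 5.00 + 8.00 + 3.00 = 16.00
(3) 1.0(5) + 0.7(4) + 0.7(5) + 0.7(8) = 5.00 + 2.80 + 3.50 + 5.60 = 16.90
(4) 1.0(5) = 5.00
(5) 1.0(5) + 0.7(8) + 0.7(4) = 5.00 + 5.60 + 2.80 = 13.40
(6) 1.0(5) + 1.0(5) + 0.75(8) = 5.00 + 5.00 + 6.00 = 16.00
The controlling combination is 3, giving 16.90 kPa.

16.90 kPa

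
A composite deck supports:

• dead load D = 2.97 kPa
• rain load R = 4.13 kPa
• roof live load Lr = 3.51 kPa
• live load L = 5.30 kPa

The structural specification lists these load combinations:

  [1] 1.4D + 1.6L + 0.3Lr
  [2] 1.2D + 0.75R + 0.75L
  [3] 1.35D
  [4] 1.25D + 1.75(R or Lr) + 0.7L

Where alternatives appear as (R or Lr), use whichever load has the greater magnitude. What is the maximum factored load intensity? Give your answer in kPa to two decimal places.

(R or Lr) → R = 4.13 kPa.
[1] 1.4(2.97) + 1.6(5.30) + 0.3(3.51) = 4.16 + 8.48 + 1.05 = 13.69
[2] 1.2(2.97) + 0.75(4.13) + 0.75(5.30) = 3.56 + 3.10 + 3.98 = 10.64
[3] 1.35(2.97) = 4.01
[4] 1.25(2.97) + 1.75(4.13) + 0.7(5.30) = 3.71 + 7.23 + 3.71 = 14.65
Maximum is from combination 4.

14.65 kPa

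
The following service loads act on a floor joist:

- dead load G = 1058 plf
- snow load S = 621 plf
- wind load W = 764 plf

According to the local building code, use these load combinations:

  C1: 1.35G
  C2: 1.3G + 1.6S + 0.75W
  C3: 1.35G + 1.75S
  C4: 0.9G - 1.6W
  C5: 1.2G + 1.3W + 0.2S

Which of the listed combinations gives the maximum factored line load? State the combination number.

C1: 1.35(1058) = 1428.30
C2: 1.3(1058) + 1.6(621) + 0.75(764) = 2942.00
C3: 1.35(1058) + 1.75(621) = 2515.05
C4: 0.9(1058) - 1.6(764) = -270.20
C5: 1.2(1058) + 1.3(764) + 0.2(621) = 2387.00
The largest value is 2942.00 plf from combination 2.

Combination 2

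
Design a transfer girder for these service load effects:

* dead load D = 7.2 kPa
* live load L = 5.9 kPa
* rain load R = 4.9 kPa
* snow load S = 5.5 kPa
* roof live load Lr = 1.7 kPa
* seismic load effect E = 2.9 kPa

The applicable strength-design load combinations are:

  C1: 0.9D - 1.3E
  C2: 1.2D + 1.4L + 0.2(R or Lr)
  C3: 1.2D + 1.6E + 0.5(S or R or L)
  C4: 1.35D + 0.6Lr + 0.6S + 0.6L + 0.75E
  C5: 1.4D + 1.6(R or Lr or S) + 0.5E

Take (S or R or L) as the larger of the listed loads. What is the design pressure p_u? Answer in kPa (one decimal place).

20.3 kPa

(R or Lr) → R = 4.9 kPa; (S or R or L) → L = 5.9 kPa; (R or Lr or S) → S = 5.5 kPa.
C1: 0.9(7.2) - 1.3(2.9) = 6.5 - 3.8 = 2.7
C2: 1.2(7.2) + 1.4(5.9) + 0.2(4.9) = 8.6 + 8.3 + 1.0 = 17.9
C3: 1.2(7.2) + 1.6(2.9) + 0.5(5.9) = 8.6 + 4.6 + 3.0 = 16.2
C4: 1.35(7.2) + 0.6(1.7) + 0.6(5.5) + 0.6(5.9) + 0.75(2.9) = 19.8
C5: 1.4(7.2) + 1.6(5.5) + 0.5(2.9) = 20.3
Combination 5 governs: p_u = 20.3 kPa.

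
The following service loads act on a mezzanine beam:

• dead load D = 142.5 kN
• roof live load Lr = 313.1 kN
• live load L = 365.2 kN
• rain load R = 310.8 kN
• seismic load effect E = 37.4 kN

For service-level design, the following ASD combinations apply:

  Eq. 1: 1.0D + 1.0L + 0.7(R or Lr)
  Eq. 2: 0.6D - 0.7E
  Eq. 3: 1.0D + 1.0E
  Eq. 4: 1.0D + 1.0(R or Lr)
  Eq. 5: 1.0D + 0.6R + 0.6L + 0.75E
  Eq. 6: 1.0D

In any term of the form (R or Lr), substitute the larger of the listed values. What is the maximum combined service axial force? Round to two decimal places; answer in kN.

(R or Lr) → Lr = 313.1 kN.
Eq. 1: 1.0(142.5) + 1.0(365.2) + 0.7(313.1) = 142.50 + 365.20 + 219.17 = 726.87
Eq. 2: 0.6(142.5) - 0.7(37.4) = 85.50 - 26.18 = 59.32
Eq. 3: 1.0(142.5) + 1.0(37.4) = 142.50 + 37.40 = 179.90
Eq. 4: 1.0(142.5) + 1.0(313.1) = 142.50 + 313.10 = 455.60
Eq. 5: 1.0(142.5) + 0.6(310.8) + 0.6(365.2) + 0.75(37.4) = 142.50 + 186.48 + 219.12 + 28.05 = 576.15
Eq. 6: 1.0(142.5) = 142.50
Maximum is from combination 1.

726.87 kN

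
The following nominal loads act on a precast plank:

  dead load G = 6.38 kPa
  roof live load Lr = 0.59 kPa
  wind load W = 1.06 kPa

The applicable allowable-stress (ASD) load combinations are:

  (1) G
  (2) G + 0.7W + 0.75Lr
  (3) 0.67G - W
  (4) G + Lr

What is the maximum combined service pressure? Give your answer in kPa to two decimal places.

(1) 1.0(6.38) = 6.38
(2) 1.0(6.38) + 0.7(1.06) + 0.75(0.59) = 6.38 + 0.74 + 0.44 = 7.56
(3) 0.67(6.38) - 1.0(1.06) = 4.27 - 1.06 = 3.21
(4) 1.0(6.38) + 1.0(0.59) = 6.38 + 0.59 = 6.97
The controlling combination is 2, giving 7.56 kPa.

7.56 kPa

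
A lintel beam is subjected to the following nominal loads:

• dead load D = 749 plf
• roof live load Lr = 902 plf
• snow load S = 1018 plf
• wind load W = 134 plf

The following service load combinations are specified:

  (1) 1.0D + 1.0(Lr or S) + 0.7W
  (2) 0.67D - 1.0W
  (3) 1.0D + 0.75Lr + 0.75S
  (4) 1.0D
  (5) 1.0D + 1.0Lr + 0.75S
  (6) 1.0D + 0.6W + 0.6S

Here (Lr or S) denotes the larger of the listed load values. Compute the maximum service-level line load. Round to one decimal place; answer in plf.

2414.5 plf

(Lr or S) → S = 1018 plf.
(1) 1.0(749) + 1.0(1018) + 0.7(134) = 1860.8
(2) 0.67(749) - 1.0(134) = 367.8
(3) 1.0(749) + 0.75(902) + 0.75(1018) = 2189.0
(4) 1.0(749) = 749.0
(5) 1.0(749) + 1.0(902) + 0.75(1018) = 2414.5
(6) 1.0(749) + 0.6(134) + 0.6(1018) = 1440.2
Combination 5 governs: w = 2414.5 plf.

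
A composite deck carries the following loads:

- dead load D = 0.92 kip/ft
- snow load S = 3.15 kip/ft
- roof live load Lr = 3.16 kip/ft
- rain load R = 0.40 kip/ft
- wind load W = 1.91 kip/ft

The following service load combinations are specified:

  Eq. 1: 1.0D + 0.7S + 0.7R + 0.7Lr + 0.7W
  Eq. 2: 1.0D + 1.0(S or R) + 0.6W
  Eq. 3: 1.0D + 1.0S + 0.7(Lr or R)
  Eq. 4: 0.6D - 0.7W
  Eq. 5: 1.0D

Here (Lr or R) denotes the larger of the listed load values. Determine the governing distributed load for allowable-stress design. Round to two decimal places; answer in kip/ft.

(S or R) → S = 3.15 kip/ft; (Lr or R) → Lr = 3.16 kip/ft.
Eq. 1: 1.0(0.92) + 0.7(3.15) + 0.7(0.40) + 0.7(3.16) + 0.7(1.91) = 6.95
Eq. 2: 1.0(0.92) + 1.0(3.15) + 0.6(1.91) = 0.92 + 3.15 + 1.15 = 5.22
Eq. 3: 1.0(0.92) + 1.0(3.15) + 0.7(3.16) = 0.92 + 3.15 + 2.21 = 6.28
Eq. 4: 0.6(0.92) - 0.7(1.91) = 0.55 - 1.34 = -0.79
Eq. 5: 1.0(0.92) = 0.92
Maximum is from combination 1.

6.95 kip/ft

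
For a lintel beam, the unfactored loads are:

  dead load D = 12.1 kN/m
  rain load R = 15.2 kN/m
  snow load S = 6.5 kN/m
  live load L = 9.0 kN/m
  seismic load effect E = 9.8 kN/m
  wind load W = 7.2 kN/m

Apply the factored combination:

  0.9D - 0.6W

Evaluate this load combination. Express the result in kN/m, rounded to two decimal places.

0.9(12.1) - 0.6(7.2) = 10.89 - 4.32 = 6.57
w_u = 6.57 kN/m.

6.57 kN/m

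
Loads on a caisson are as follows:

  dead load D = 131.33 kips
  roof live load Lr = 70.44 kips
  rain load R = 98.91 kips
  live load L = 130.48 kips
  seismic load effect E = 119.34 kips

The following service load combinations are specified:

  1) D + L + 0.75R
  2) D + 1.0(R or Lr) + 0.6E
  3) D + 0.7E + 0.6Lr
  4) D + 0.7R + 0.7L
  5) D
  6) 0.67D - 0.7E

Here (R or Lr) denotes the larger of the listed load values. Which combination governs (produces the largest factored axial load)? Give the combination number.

(R or Lr) → R = 98.91 kips.
1) 1.0(131.33) + 1.0(130.48) + 0.75(98.91) = 131.33 + 130.48 + 74.18 = 335.99
2) 1.0(131.33) + 1.0(98.91) + 0.6(119.34) = 131.33 + 98.91 + 71.60 = 301.84
3) 1.0(131.33) + 0.7(119.34) + 0.6(70.44) = 131.33 + 83.54 + 42.26 = 257.13
4) 1.0(131.33) + 0.7(98.91) + 0.7(130.48) = 291.90
5) 1.0(131.33) = 131.33
6) 0.67(131.33) - 0.7(119.34) = 87.99 - 83.54 = 4.45
The largest value is 335.99 kips from combination 1.

Combination 1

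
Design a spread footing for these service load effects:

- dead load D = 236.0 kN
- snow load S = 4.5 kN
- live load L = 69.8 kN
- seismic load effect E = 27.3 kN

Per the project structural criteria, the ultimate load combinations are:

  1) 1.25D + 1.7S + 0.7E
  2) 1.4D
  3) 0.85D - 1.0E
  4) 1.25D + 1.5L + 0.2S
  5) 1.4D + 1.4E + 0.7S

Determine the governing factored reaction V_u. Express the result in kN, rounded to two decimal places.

400.60 kN

1) 1.25(236.0) + 1.7(4.5) + 0.7(27.3) = 295.00 + 7.65 + 19.11 = 321.76
2) 1.4(236.0) = 330.40
3) 0.85(236.0) - 1.0(27.3) = 200.60 - 27.30 = 173.30
4) 1.25(236.0) + 1.5(69.8) + 0.2(4.5) = 295.00 + 104.70 + 0.90 = 400.60
5) 1.4(236.0) + 1.4(27.3) + 0.7(4.5) = 330.40 + 38.22 + 3.15 = 371.77
Maximum is from combination 4.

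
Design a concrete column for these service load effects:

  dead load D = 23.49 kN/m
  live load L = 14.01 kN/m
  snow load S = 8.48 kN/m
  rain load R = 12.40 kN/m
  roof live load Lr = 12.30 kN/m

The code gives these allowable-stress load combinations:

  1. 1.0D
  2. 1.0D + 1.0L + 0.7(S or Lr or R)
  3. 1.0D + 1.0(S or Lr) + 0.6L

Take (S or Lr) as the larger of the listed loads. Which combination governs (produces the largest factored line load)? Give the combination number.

Combination 2

(S or Lr or R) → R = 12.40 kN/m; (S or Lr) → Lr = 12.30 kN/m.
1. 1.0(23.49) = 23.49
2. 1.0(23.49) + 1.0(14.01) + 0.7(12.40) = 46.18
3. 1.0(23.49) + 1.0(12.30) + 0.6(14.01) = 44.20
The largest value is 46.18 kN/m from combination 2.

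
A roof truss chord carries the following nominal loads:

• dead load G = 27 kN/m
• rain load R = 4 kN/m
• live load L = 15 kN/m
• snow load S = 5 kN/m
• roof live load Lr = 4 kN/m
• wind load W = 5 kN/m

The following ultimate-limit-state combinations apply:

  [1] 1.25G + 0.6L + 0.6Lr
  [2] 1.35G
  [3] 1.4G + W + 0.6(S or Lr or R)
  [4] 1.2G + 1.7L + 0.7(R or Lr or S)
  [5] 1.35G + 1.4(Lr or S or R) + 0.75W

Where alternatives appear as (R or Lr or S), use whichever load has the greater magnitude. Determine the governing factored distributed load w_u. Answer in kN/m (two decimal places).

61.40 kN/m

(S or Lr or R) → S = 5 kN/m; (R or Lr or S) → S = 5 kN/m; (Lr or S or R) → S = 5 kN/m.
[1] 1.25(27) + 0.6(15) + 0.6(4) = 33.75 + 9.00 + 2.40 = 45.15
[2] 1.35(27) = 36.45
[3] 1.4(27) + 1.0(5) + 0.6(5) = 37.80 + 5.00 + 3.00 = 45.80
[4] 1.2(27) + 1.7(15) + 0.7(5) = 32.40 + 25.50 + 3.50 = 61.40
[5] 1.35(27) + 1.4(5) + 0.75(5) = 36.45 + 7.00 + 3.75 = 47.20
Maximum is from combination 4.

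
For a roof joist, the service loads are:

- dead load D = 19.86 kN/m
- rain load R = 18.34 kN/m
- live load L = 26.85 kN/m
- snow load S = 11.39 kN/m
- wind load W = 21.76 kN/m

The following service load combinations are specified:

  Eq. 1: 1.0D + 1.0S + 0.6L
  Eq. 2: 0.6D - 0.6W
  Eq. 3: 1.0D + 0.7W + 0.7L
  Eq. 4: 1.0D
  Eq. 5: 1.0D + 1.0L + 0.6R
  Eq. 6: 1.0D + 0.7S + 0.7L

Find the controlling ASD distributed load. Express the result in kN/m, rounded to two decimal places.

57.71 kN/m

Eq. 1: 1.0(19.86) + 1.0(11.39) + 0.6(26.85) = 19.86 + 11.39 + 16.11 = 47.36
Eq. 2: 0.6(19.86) - 0.6(21.76) = 11.92 - 13.06 = -1.14
Eq. 3: 1.0(19.86) + 0.7(21.76) + 0.7(26.85) = 19.86 + 15.23 + 18.80 = 53.89
Eq. 4: 1.0(19.86) = 19.86
Eq. 5: 1.0(19.86) + 1.0(26.85) + 0.6(18.34) = 19.86 + 26.85 + 11.00 = 57.71
Eq. 6: 1.0(19.86) + 0.7(11.39) + 0.7(26.85) = 19.86 + 7.97 + 18.80 = 46.63
Combination 5 governs: w = 57.71 kN/m.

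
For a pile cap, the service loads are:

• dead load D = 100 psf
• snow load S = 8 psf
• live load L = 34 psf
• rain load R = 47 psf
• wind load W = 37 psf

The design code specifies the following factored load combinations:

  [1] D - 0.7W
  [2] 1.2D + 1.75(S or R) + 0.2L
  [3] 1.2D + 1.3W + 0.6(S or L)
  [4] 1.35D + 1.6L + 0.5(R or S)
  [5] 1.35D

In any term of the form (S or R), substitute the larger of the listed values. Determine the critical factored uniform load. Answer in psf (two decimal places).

(S or R) → R = 47 psf; (S or L) → L = 34 psf; (R or S) → R = 47 psf.
[1] 1.0(100) - 0.7(37) = 100.00 - 25.90 = 74.10
[2] 1.2(100) + 1.75(47) + 0.2(34) = 120.00 + 82.25 + 6.80 = 209.05
[3] 1.2(100) + 1.3(37) + 0.6(34) = 120.00 + 48.10 + 20.40 = 188.50
[4] 1.35(100) + 1.6(34) + 0.5(47) = 135.00 + 54.40 + 23.50 = 212.90
[5] 1.35(100) = 135.00
Combination 4 governs: q_u = 212.90 psf.

212.90 psf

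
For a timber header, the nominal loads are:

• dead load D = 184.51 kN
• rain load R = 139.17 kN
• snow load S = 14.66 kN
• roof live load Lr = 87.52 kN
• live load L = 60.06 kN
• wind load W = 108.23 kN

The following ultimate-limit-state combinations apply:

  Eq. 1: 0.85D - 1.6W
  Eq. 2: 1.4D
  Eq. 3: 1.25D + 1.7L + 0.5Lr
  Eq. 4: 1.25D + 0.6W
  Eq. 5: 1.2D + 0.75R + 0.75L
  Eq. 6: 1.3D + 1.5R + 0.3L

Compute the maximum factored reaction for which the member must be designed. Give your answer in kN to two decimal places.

Eq. 1: 0.85(184.51) - 1.6(108.23) = -16.33
Eq. 2: 1.4(184.51) = 258.31
Eq. 3: 1.25(184.51) + 1.7(60.06) + 0.5(87.52) = 230.64 + 102.10 + 43.76 = 376.50
Eq. 4: 1.25(184.51) + 0.6(108.23) = 230.64 + 64.94 = 295.58
Eq. 5: 1.2(184.51) + 0.75(139.17) + 0.75(60.06) = 370.83
Eq. 6: 1.3(184.51) + 1.5(139.17) + 0.3(60.06) = 239.86 + 208.76 + 18.02 = 466.64
The controlling combination is 6, giving 466.64 kN.

466.64 kN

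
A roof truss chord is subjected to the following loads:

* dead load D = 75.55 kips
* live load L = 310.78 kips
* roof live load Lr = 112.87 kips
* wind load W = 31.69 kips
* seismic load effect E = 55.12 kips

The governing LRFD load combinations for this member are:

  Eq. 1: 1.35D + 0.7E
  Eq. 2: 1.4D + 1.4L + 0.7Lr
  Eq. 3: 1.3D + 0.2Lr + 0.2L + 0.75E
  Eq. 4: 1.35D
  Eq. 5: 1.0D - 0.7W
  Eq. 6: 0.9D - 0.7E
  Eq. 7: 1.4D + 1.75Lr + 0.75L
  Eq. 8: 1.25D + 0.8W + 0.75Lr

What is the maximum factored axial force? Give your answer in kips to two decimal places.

619.87 kips

Eq. 1: 1.35(75.55) + 0.7(55.12) = 140.58
Eq. 2: 1.4(75.55) + 1.4(310.78) + 0.7(112.87) = 105.77 + 435.09 + 79.01 = 619.87
Eq. 3: 1.3(75.55) + 0.2(112.87) + 0.2(310.78) + 0.75(55.12) = 98.22 + 22.57 + 62.16 + 41.34 = 224.29
Eq. 4: 1.35(75.55) = 101.99
Eq. 5: 1.0(75.55) - 0.7(31.69) = 75.55 - 22.18 = 53.37
Eq. 6: 0.9(75.55) - 0.7(55.12) = 29.41
Eq. 7: 1.4(75.55) + 1.75(112.87) + 0.75(310.78) = 105.77 + 197.52 + 233.09 = 536.38
Eq. 8: 1.25(75.55) + 0.8(31.69) + 0.75(112.87) = 94.44 + 25.35 + 84.65 = 204.44
The controlling combination is 2, giving 619.87 kips.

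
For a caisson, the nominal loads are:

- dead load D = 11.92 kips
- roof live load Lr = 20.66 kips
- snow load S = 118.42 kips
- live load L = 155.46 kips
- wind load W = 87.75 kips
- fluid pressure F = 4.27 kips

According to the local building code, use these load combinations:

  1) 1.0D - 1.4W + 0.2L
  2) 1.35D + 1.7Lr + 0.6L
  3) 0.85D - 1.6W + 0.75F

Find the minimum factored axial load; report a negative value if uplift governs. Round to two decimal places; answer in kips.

1) 1.0(11.92) - 1.4(87.75) + 0.2(155.46) = 11.92 - 122.85 + 31.09 = -79.84
2) 1.35(11.92) + 1.7(20.66) + 0.6(155.46) = 16.09 + 35.12 + 93.28 = 144.49
3) 0.85(11.92) - 1.6(87.75) + 0.75(4.27) = 10.13 - 140.40 + 3.20 = -127.07
Combination 3 gives the minimum: -127.07 kips.

-127.07 kips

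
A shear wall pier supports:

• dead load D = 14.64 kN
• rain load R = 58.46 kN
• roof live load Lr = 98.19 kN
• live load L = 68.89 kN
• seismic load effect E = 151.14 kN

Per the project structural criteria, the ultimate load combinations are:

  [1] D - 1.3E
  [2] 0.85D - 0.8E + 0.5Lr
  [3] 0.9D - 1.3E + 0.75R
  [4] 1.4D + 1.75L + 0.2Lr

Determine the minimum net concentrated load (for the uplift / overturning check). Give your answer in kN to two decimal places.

-181.84 kN

[1] 1.0(14.64) - 1.3(151.14) = -181.84
[2] 0.85(14.64) - 0.8(151.14) + 0.5(98.19) = -59.37
[3] 0.9(14.64) - 1.3(151.14) + 0.75(58.46) = -139.46
[4] 1.4(14.64) + 1.75(68.89) + 0.2(98.19) = 160.69
Combination 1 gives the minimum: -181.84 kN.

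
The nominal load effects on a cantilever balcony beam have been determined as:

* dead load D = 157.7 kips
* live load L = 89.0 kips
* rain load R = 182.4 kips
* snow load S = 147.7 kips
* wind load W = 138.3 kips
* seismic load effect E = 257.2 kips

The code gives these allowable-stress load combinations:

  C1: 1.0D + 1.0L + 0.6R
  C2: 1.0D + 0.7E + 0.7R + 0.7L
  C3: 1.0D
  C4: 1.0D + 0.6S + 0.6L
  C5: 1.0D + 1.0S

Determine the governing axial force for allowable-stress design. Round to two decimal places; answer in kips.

C1: 1.0(157.7) + 1.0(89.0) + 0.6(182.4) = 157.70 + 89.00 + 109.44 = 356.14
C2: 1.0(157.7) + 0.7(257.2) + 0.7(182.4) + 0.7(89.0) = 157.70 + 180.04 + 127.68 + 62.30 = 527.72
C3: 1.0(157.7) = 157.70
C4: 1.0(157.7) + 0.6(147.7) + 0.6(89.0) = 157.70 + 88.62 + 53.40 = 299.72
C5: 1.0(157.7) + 1.0(147.7) = 157.70 + 147.70 = 305.40
Maximum is from combination 2.

527.72 kips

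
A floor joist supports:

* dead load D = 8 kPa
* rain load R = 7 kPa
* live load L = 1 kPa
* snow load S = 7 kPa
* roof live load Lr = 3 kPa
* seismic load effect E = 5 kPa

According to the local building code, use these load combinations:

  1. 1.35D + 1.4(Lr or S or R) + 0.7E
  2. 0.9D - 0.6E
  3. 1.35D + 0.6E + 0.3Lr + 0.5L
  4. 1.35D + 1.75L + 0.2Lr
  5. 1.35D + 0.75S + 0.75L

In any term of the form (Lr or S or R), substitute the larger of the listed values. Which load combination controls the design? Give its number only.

(Lr or S or R) → S = 7 kPa.
1. 1.35(8) + 1.4(7) + 0.7(5) = 10.80 + 9.80 + 3.50 = 24.10
2. 0.9(8) - 0.6(5) = 7.20 - 3.00 = 4.20
3. 1.35(8) + 0.6(5) + 0.3(3) + 0.5(1) = 10.80 + 3.00 + 0.90 + 0.50 = 15.20
4. 1.35(8) + 1.75(1) + 0.2(3) = 10.80 + 1.75 + 0.60 = 13.15
5. 1.35(8) + 0.75(7) + 0.75(1) = 10.80 + 5.25 + 0.75 = 16.80
The largest value is 24.10 kPa from combination 1.

Combination 1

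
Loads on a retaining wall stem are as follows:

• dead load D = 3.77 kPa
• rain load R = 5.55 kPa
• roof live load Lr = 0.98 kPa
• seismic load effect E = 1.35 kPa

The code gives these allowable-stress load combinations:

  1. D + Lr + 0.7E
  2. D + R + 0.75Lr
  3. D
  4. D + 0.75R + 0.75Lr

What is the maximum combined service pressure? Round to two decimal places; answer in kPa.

1. 1.0(3.77) + 1.0(0.98) + 0.7(1.35) = 3.77 + 0.98 + 0.95 = 5.70
2. 1.0(3.77) + 1.0(5.55) + 0.75(0.98) = 3.77 + 5.55 + 0.74 = 10.06
3. 1.0(3.77) = 3.77
4. 1.0(3.77) + 0.75(5.55) + 0.75(0.98) = 3.77 + 4.16 + 0.74 = 8.67
Maximum is from combination 2.

10.06 kPa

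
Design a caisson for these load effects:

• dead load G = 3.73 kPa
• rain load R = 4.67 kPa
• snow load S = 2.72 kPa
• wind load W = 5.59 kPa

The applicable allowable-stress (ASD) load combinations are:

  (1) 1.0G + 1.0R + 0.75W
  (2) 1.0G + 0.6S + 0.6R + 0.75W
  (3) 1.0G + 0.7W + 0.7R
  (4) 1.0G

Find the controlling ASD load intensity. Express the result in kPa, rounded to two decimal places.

(1) 1.0(3.73) + 1.0(4.67) + 0.75(5.59) = 3.73 + 4.67 + 4.19 = 12.59
(2) 1.0(3.73) + 0.6(2.72) + 0.6(4.67) + 0.75(5.59) = 12.36
(3) 1.0(3.73) + 0.7(5.59) + 0.7(4.67) = 3.73 + 3.91 + 3.27 = 10.91
(4) 1.0(3.73) = 3.73
The controlling combination is 1, giving 12.59 kPa.

12.59 kPa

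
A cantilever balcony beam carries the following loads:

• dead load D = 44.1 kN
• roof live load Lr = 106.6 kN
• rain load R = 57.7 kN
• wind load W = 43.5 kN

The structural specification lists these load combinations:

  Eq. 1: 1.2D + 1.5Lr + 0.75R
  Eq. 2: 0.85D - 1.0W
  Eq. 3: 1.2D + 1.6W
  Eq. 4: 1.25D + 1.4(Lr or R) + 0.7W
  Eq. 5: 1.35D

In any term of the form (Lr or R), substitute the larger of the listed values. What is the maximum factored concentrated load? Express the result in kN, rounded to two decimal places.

256.10 kN

(Lr or R) → Lr = 106.6 kN.
Eq. 1: 1.2(44.1) + 1.5(106.6) + 0.75(57.7) = 52.92 + 159.90 + 43.28 = 256.10
Eq. 2: 0.85(44.1) - 1.0(43.5) = -6.02
Eq. 3: 1.2(44.1) + 1.6(43.5) = 52.92 + 69.60 = 122.52
Eq. 4: 1.25(44.1) + 1.4(106.6) + 0.7(43.5) = 55.13 + 149.24 + 30.45 = 234.82
Eq. 5: 1.35(44.1) = 59.54
Maximum is from combination 1.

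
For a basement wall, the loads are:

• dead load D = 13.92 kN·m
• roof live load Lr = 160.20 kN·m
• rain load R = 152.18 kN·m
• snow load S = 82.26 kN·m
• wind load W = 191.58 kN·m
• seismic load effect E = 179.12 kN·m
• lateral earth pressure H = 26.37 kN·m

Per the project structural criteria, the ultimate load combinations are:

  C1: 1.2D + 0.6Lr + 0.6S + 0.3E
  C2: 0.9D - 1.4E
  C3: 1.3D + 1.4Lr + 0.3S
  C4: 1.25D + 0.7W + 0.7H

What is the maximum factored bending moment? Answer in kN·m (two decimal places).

267.05 kN·m

C1: 1.2(13.92) + 0.6(160.20) + 0.6(82.26) + 0.3(179.12) = 16.70 + 96.12 + 49.36 + 53.74 = 215.92
C2: 0.9(13.92) - 1.4(179.12) = 12.53 - 250.77 = -238.24
C3: 1.3(13.92) + 1.4(160.20) + 0.3(82.26) = 267.05
C4: 1.25(13.92) + 0.7(191.58) + 0.7(26.37) = 17.40 + 134.11 + 18.46 = 169.97
Combination 3 governs: M_u = 267.05 kN·m.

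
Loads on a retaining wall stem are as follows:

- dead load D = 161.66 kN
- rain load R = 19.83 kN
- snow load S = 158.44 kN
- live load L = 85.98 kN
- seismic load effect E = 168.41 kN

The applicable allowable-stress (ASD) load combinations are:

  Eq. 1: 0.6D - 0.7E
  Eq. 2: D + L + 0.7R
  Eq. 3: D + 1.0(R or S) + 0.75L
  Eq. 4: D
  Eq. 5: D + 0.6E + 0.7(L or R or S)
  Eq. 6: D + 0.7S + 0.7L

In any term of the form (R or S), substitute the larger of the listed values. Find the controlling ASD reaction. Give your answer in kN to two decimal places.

(R or S) → S = 158.44 kN; (L or R or S) → S = 158.44 kN.
Eq. 1: 0.6(161.66) - 0.7(168.41) = -20.89
Eq. 2: 1.0(161.66) + 1.0(85.98) + 0.7(19.83) = 261.52
Eq. 3: 1.0(161.66) + 1.0(158.44) + 0.75(85.98) = 384.59
Eq. 4: 1.0(161.66) = 161.66
Eq. 5: 1.0(161.66) + 0.6(168.41) + 0.7(158.44) = 373.61
Eq. 6: 1.0(161.66) + 0.7(158.44) + 0.7(85.98) = 332.75
The controlling combination is 3, giving 384.59 kN.

384.59 kN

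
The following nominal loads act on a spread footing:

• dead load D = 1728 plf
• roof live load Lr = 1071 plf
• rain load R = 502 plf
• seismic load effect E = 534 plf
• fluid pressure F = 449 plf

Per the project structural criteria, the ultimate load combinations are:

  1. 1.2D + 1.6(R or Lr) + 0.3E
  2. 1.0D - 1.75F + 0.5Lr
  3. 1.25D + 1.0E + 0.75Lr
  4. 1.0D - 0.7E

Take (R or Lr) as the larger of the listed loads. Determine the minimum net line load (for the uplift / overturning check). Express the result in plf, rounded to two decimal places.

(R or Lr) → Lr = 1071 plf.
1. 1.2(1728) + 1.6(1071) + 0.3(534) = 2073.60 + 1713.60 + 160.20 = 3947.40
2. 1.0(1728) - 1.75(449) + 0.5(1071) = 1728.00 - 785.75 + 535.50 = 1477.75
3. 1.25(1728) + 1.0(534) + 0.75(1071) = 2160.00 + 534.00 + 803.25 = 3497.25
4. 1.0(1728) - 0.7(534) = 1728.00 - 373.80 = 1354.20
Combination 4 gives the minimum: 1354.20 plf.

1354.20 plf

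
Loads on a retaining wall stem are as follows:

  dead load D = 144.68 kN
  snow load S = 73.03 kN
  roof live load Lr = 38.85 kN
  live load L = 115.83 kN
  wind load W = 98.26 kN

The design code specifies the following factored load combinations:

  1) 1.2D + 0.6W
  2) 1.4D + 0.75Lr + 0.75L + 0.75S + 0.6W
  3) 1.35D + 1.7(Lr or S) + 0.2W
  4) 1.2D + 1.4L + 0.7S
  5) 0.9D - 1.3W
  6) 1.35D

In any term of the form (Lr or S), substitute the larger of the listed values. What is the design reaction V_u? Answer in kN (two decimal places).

(Lr or S) → S = 73.03 kN.
1) 1.2(144.68) + 0.6(98.26) = 232.57
2) 1.4(144.68) + 0.75(38.85) + 0.75(115.83) + 0.75(73.03) + 0.6(98.26) = 202.55 + 29.14 + 86.87 + 54.77 + 58.96 = 432.29
3) 1.35(144.68) + 1.7(73.03) + 0.2(98.26) = 195.32 + 124.15 + 19.65 = 339.12
4) 1.2(144.68) + 1.4(115.83) + 0.7(73.03) = 173.62 + 162.16 + 51.12 = 386.90
5) 0.9(144.68) - 1.3(98.26) = 130.21 - 127.74 = 2.47
6) 1.35(144.68) = 195.32
Maximum is from combination 2.

432.29 kN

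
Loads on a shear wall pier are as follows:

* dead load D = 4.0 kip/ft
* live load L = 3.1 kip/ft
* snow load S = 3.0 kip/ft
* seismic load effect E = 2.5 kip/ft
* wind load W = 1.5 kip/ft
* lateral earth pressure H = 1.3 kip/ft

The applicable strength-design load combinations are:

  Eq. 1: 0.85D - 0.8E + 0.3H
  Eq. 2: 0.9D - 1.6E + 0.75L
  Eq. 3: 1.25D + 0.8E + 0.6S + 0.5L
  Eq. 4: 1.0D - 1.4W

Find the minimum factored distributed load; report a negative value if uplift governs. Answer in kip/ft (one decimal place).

Eq. 1: 0.85(4.0) - 0.8(2.5) + 0.3(1.3) = 3.4 - 2.0 + 0.4 = 1.8
Eq. 2: 0.9(4.0) - 1.6(2.5) + 0.75(3.1) = 3.6 - 4.0 + 2.3 = 1.9
Eq. 3: 1.25(4.0) + 0.8(2.5) + 0.6(3.0) + 0.5(3.1) = 5.0 + 2.0 + 1.8 + 1.6 = 10.4
Eq. 4: 1.0(4.0) - 1.4(1.5) = 4.0 - 2.1 = 1.9
Combination 1 gives the minimum: 1.8 kip/ft.

1.8 kip/ft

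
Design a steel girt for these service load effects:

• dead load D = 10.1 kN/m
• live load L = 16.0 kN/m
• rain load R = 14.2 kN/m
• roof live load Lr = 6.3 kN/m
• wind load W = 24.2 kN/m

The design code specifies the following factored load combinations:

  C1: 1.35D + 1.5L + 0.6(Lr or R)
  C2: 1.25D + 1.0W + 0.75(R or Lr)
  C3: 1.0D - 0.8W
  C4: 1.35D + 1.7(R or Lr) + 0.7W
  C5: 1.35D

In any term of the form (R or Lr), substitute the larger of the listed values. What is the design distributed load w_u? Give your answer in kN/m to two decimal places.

54.72 kN/m

(Lr or R) → R = 14.2 kN/m; (R or Lr) → R = 14.2 kN/m.
C1: 1.35(10.1) + 1.5(16.0) + 0.6(14.2) = 13.64 + 24.00 + 8.52 = 46.16
C2: 1.25(10.1) + 1.0(24.2) + 0.75(14.2) = 12.63 + 24.20 + 10.65 = 47.48
C3: 1.0(10.1) - 0.8(24.2) = 10.10 - 19.36 = -9.26
C4: 1.35(10.1) + 1.7(14.2) + 0.7(24.2) = 13.64 + 24.14 + 16.94 = 54.72
C5: 1.35(10.1) = 13.64
Maximum is from combination 4.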